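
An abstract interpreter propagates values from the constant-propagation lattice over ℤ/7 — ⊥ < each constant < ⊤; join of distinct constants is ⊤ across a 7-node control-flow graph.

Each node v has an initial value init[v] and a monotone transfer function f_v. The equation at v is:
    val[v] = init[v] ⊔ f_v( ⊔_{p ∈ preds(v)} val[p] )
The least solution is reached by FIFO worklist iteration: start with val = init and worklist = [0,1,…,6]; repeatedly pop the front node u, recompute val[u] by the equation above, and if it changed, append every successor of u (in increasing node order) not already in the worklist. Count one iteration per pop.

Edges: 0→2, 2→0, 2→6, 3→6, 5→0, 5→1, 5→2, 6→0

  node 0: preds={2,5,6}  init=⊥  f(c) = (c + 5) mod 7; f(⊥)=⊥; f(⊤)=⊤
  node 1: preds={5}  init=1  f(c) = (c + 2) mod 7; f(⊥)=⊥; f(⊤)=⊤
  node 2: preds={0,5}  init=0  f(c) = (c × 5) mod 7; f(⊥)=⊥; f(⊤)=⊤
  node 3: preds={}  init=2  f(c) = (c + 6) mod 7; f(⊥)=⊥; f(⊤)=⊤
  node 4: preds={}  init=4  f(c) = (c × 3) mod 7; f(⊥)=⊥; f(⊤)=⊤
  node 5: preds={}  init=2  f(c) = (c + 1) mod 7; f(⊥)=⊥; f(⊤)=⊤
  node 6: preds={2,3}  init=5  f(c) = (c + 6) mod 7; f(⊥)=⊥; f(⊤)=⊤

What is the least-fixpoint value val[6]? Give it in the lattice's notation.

⊤

Trace (8 dequeues):
  [1] u=0 | in ⊤ | out ⊤ | prev ⊥ | push {}
  [2] u=1 | in 2 | out ⊤ | prev 1 | push {}
  [3] u=2 | in ⊤ | out ⊤ | prev 0 | push {0}
  [4] u=3 | in ⊥ | out 2 | ==
  [5] u=4 | in ⊥ | out 4 | ==
  [6] u=5 | in ⊥ | out 2 | ==
  [7] u=6 | in ⊤ | out ⊤ | prev 5 | push {}
  [8] u=0 | in ⊤ | out ⊤ | ==

Converged values:
  [0] ⊤
  [1] ⊤
  [2] ⊤
  [3] 2
  [4] 4
  [5] 2
  [6] ⊤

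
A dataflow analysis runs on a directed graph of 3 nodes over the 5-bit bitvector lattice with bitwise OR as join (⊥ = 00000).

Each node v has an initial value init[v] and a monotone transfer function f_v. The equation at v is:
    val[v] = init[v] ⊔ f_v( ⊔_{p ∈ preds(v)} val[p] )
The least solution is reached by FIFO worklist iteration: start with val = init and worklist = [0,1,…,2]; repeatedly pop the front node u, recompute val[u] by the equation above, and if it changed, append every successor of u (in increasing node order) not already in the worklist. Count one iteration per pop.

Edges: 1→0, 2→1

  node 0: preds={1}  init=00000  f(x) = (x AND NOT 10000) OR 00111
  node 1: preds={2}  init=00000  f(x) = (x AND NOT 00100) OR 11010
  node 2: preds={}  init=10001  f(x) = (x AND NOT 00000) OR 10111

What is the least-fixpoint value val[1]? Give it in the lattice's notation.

Worklist (5 pops):
  #1 pop 0: in=00000 → 00111 (was 00000); enqueue []
  #2 pop 1: in=10001 → 11011 (was 00000); enqueue [0]
  #3 pop 2: in=00000 → 10111 (was 10001); enqueue [1]
  #4 pop 0: in=11011 → 01111 (was 00111); enqueue []
  #5 pop 1: in=10111 → 11011 (no change)

Fixpoint:
  val[0] = 01111
  val[1] = 11011
  val[2] = 10111

11011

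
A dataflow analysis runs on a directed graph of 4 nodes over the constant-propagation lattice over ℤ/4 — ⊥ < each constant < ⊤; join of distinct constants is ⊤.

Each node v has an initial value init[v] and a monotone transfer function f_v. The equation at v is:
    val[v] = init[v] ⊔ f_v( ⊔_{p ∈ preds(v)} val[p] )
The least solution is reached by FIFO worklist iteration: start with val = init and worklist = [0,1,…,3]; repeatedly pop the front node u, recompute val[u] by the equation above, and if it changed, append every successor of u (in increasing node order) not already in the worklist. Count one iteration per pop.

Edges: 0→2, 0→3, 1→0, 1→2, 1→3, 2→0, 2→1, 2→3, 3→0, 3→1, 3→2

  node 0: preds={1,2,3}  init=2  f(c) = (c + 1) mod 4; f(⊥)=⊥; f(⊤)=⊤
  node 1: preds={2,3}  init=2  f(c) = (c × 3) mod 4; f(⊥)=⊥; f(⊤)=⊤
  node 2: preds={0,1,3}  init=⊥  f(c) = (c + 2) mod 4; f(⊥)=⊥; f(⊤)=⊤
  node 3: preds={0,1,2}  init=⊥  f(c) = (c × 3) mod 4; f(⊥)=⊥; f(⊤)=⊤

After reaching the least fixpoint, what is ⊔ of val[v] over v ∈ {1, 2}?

Iteration log — 9 steps:
  step 1. node 0  ⊔preds=2  new=⊤  old=2  +wl: 
  step 2. node 1  ⊔preds=⊥  new=2  stable
  step 3. node 2  ⊔preds=⊤  new=⊤  old=⊥  +wl: 0,1
  step 4. node 3  ⊔preds=⊤  new=⊤  old=⊥  +wl: 2
  step 5. node 0  ⊔preds=⊤  new=⊤  stable
  step 6. node 1  ⊔preds=⊤  new=⊤  old=2  +wl: 0,3
  step 7. node 2  ⊔preds=⊤  new=⊤  stable
  step 8. node 0  ⊔preds=⊤  new=⊤  stable
  step 9. node 3  ⊔preds=⊤  new=⊤  stable

Least fixpoint reached:
  node 0: ⊤
  node 1: ⊤
  node 2: ⊤
  node 3: ⊤

⊤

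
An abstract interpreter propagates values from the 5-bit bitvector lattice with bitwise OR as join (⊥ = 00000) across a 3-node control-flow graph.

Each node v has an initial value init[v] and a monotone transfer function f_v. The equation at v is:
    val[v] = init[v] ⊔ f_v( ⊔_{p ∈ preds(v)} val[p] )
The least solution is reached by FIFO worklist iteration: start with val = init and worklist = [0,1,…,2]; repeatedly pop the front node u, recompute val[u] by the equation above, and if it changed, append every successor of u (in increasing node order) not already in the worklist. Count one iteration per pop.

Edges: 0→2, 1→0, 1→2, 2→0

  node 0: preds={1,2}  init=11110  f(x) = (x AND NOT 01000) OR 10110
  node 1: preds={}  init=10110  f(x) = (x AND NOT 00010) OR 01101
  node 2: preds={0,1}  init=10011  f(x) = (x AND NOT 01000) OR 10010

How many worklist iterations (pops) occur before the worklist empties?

4

Worklist (4 pops):
  #1 pop 0: in=10111 → 11111 (was 11110); enqueue []
  #2 pop 1: in=00000 → 11111 (was 10110); enqueue [0]
  #3 pop 2: in=11111 → 10111 (was 10011); enqueue []
  #4 pop 0: in=11111 → 11111 (no change)

Fixpoint:
  val[0] = 11111
  val[1] = 11111
  val[2] = 10111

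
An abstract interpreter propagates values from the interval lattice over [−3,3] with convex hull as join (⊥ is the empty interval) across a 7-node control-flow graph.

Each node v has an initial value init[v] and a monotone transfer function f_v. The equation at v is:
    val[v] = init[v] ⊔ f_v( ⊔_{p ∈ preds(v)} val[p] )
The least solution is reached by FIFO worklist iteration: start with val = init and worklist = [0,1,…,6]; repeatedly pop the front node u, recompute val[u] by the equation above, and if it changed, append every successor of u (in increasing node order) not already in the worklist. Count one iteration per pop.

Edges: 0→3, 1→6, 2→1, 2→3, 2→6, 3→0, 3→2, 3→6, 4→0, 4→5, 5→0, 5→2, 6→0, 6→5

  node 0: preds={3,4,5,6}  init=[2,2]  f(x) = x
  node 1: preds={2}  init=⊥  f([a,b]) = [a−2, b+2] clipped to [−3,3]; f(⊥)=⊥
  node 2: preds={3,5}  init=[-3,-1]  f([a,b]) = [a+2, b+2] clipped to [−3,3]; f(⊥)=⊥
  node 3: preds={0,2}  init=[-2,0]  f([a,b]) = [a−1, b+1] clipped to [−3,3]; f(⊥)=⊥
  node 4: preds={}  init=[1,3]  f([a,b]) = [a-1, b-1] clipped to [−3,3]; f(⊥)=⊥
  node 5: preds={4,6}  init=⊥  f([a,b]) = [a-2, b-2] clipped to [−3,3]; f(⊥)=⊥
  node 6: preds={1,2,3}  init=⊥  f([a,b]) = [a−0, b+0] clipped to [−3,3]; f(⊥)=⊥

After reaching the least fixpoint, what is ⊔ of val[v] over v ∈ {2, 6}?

[-3,3]

Worklist (16 pops):
  #1 pop 0: in=[-2,3] → [-2,3] (was [2,2]); enqueue []
  #2 pop 1: in=[-3,-1] → [-3,1] (was ⊥); enqueue []
  #3 pop 2: in=[-2,0] → [-3,2] (was [-3,-1]); enqueue [1]
  #4 pop 3: in=[-3,3] → [-3,3] (was [-2,0]); enqueue [0,2]
  #5 pop 4: in=⊥ → [1,3] (no change)
  #6 pop 5: in=[1,3] → [-1,1] (was ⊥); enqueue []
  #7 pop 6: in=[-3,3] → [-3,3] (was ⊥); enqueue [5]
  #8 pop 1: in=[-3,2] → [-3,3] (was [-3,1]); enqueue [6]
  #9 pop 0: in=[-3,3] → [-3,3] (was [-2,3]); enqueue [3]
  #10 pop 2: in=[-3,3] → [-3,3] (was [-3,2]); enqueue [1]
  #11 pop 5: in=[-3,3] → [-3,1] (was [-1,1]); enqueue [0,2]
  #12 pop 6: in=[-3,3] → [-3,3] (no change)
  #13 pop 3: in=[-3,3] → [-3,3] (no change)
  #14 pop 1: in=[-3,3] → [-3,3] (no change)
  #15 pop 0: in=[-3,3] → [-3,3] (no change)
  #16 pop 2: in=[-3,3] → [-3,3] (no change)

Fixpoint:
  val[0] = [-3,3]
  val[1] = [-3,3]
  val[2] = [-3,3]
  val[3] = [-3,3]
  val[4] = [1,3]
  val[5] = [-3,1]
  val[6] = [-3,3]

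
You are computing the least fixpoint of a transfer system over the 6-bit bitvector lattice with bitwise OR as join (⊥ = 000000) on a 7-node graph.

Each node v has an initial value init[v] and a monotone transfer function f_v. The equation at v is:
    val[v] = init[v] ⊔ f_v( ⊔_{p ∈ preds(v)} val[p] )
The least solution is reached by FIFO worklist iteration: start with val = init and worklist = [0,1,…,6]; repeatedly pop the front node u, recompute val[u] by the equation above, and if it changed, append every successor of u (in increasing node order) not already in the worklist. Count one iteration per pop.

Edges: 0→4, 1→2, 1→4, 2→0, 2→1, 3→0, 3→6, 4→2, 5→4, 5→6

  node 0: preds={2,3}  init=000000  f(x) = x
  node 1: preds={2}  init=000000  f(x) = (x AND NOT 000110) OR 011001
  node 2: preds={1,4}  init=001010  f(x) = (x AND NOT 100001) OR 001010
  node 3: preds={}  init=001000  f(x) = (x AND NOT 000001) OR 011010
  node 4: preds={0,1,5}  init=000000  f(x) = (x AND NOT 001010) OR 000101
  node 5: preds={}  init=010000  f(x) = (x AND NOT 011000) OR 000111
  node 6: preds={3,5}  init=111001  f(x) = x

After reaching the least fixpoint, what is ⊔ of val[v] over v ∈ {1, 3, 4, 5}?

011111

Trace (14 dequeues):
  [1] u=0 | in 001010 | out 001010 | prev 000000 | push {}
  [2] u=1 | in 001010 | out 011001 | prev 000000 | push {}
  [3] u=2 | in 011001 | out 011010 | prev 001010 | push {0,1}
  [4] u=3 | in 000000 | out 011010 | prev 001000 | push {}
  [5] u=4 | in 011011 | out 010101 | prev 000000 | push {2}
  [6] u=5 | in 000000 | out 010111 | prev 010000 | push {4}
  [7] u=6 | in 011111 | out 111111 | prev 111001 | push {}
  [8] u=0 | in 011010 | out 011010 | prev 001010 | push {}
  [9] u=1 | in 011010 | out 011001 | ==
  [10] u=2 | in 011101 | out 011110 | prev 011010 | push {0,1}
  [11] u=4 | in 011111 | out 010101 | ==
  [12] u=0 | in 011110 | out 011110 | prev 011010 | push {4}
  [13] u=1 | in 011110 | out 011001 | ==
  [14] u=4 | in 011111 | out 010101 | ==

Converged values:
  [0] 011110
  [1] 011001
  [2] 011110
  [3] 011010
  [4] 010101
  [5] 010111
  [6] 111111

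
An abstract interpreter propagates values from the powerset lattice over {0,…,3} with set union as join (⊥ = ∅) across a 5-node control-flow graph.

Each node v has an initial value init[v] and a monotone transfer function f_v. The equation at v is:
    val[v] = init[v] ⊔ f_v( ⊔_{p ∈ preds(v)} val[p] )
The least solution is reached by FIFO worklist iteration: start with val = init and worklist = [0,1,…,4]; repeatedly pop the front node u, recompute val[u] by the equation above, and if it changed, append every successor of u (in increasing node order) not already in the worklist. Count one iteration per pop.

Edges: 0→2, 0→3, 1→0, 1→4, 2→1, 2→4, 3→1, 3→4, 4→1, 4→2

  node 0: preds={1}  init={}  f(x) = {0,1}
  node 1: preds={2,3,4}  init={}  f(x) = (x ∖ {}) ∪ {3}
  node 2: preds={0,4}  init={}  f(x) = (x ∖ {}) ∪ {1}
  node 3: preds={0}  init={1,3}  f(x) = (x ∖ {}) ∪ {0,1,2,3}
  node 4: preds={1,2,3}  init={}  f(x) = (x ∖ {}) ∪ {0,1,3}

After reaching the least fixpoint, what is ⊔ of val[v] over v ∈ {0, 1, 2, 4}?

Iteration log — 11 steps:
  step 1. node 0  ⊔preds={}  new={0,1}  old={}  +wl: 
  step 2. node 1  ⊔preds={1,3}  new={1,3}  old={}  +wl: 0
  step 3. node 2  ⊔preds={0,1}  new={0,1}  old={}  +wl: 1
  step 4. node 3  ⊔preds={0,1}  new={0,1,2,3}  old={1,3}  +wl: 
  step 5. node 4  ⊔preds={0,1,2,3}  new={0,1,2,3}  old={}  +wl: 2
  step 6. node 0  ⊔preds={1,3}  new={0,1}  stable
  step 7. node 1  ⊔preds={0,1,2,3}  new={0,1,2,3}  old={1,3}  +wl: 0,4
  step 8. node 2  ⊔preds={0,1,2,3}  new={0,1,2,3}  old={0,1}  +wl: 1
  step 9. node 0  ⊔preds={0,1,2,3}  new={0,1}  stable
  step 10. node 4  ⊔preds={0,1,2,3}  new={0,1,2,3}  stable
  step 11. node 1  ⊔preds={0,1,2,3}  new={0,1,2,3}  stable

Least fixpoint reached:
  node 0: {0,1}
  node 1: {0,1,2,3}
  node 2: {0,1,2,3}
  node 3: {0,1,2,3}
  node 4: {0,1,2,3}

{0,1,2,3}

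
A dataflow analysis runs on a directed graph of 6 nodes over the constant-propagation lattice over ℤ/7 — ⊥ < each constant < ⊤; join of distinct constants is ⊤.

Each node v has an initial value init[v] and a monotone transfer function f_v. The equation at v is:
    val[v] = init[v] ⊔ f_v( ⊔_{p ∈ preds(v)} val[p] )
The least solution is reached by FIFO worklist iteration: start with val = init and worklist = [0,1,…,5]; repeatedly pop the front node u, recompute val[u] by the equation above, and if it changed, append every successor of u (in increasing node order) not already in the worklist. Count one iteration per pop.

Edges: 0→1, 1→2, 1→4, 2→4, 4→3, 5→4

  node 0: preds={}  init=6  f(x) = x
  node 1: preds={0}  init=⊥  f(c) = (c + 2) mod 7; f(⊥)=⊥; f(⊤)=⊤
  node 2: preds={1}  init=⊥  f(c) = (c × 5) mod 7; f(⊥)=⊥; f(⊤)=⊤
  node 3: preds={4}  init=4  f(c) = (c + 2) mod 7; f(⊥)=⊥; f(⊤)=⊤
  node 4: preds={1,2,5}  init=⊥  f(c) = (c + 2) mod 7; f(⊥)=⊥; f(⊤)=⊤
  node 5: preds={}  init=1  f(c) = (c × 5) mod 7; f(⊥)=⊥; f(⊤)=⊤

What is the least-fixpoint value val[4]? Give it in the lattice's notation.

⊤

Iteration log — 7 steps:
  step 1. node 0  ⊔preds=⊥  new=6  stable
  step 2. node 1  ⊔preds=6  new=1  old=⊥  +wl: 
  step 3. node 2  ⊔preds=1  new=5  old=⊥  +wl: 
  step 4. node 3  ⊔preds=⊥  new=4  stable
  step 5. node 4  ⊔preds=⊤  new=⊤  old=⊥  +wl: 3
  step 6. node 5  ⊔preds=⊥  new=1  stable
  step 7. node 3  ⊔preds=⊤  new=⊤  old=4  +wl: 

Least fixpoint reached:
  node 0: 6
  node 1: 1
  node 2: 5
  node 3: ⊤
  node 4: ⊤
  node 5: 1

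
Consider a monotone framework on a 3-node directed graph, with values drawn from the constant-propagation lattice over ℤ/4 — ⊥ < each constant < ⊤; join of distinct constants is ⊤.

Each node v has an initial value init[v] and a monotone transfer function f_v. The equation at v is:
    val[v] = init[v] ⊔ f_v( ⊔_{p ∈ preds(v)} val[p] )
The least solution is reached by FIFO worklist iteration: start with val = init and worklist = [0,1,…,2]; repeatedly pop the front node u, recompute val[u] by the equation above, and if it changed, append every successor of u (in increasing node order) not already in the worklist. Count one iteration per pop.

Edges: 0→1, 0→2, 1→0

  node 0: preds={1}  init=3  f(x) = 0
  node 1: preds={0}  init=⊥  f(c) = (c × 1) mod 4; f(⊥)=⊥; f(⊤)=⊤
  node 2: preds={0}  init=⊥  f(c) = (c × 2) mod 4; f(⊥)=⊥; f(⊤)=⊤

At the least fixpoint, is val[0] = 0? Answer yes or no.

Trace (4 dequeues):
  [1] u=0 | in ⊥ | out ⊤ | prev 3 | push {}
  [2] u=1 | in ⊤ | out ⊤ | prev ⊥ | push {0}
  [3] u=2 | in ⊤ | out ⊤ | prev ⊥ | push {}
  [4] u=0 | in ⊤ | out ⊤ | ==

Converged values:
  [0] ⊤
  [1] ⊤
  [2] ⊤

no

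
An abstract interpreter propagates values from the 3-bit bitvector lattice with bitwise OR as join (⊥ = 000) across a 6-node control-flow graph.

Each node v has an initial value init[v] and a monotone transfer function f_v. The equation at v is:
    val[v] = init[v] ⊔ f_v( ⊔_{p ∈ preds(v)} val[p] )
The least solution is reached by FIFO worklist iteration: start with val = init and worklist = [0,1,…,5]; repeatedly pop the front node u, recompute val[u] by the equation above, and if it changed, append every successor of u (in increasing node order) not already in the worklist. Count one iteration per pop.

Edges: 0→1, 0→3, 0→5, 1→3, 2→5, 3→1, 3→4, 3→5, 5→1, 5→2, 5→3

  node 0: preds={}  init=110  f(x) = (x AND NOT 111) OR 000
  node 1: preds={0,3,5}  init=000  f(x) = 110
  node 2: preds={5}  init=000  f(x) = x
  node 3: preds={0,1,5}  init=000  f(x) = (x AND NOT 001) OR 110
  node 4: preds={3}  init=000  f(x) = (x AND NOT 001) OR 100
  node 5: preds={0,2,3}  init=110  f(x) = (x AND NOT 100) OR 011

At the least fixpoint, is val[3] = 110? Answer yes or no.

yes

Worklist (10 pops):
  #1 pop 0: in=000 → 110 (no change)
  #2 pop 1: in=110 → 110 (was 000); enqueue []
  #3 pop 2: in=110 → 110 (was 000); enqueue []
  #4 pop 3: in=110 → 110 (was 000); enqueue [1]
  #5 pop 4: in=110 → 110 (was 000); enqueue []
  #6 pop 5: in=110 → 111 (was 110); enqueue [2,3]
  #7 pop 1: in=111 → 110 (no change)
  #8 pop 2: in=111 → 111 (was 110); enqueue [5]
  #9 pop 3: in=111 → 110 (no change)
  #10 pop 5: in=111 → 111 (no change)

Fixpoint:
  val[0] = 110
  val[1] = 110
  val[2] = 111
  val[3] = 110
  val[4] = 110
  val[5] = 111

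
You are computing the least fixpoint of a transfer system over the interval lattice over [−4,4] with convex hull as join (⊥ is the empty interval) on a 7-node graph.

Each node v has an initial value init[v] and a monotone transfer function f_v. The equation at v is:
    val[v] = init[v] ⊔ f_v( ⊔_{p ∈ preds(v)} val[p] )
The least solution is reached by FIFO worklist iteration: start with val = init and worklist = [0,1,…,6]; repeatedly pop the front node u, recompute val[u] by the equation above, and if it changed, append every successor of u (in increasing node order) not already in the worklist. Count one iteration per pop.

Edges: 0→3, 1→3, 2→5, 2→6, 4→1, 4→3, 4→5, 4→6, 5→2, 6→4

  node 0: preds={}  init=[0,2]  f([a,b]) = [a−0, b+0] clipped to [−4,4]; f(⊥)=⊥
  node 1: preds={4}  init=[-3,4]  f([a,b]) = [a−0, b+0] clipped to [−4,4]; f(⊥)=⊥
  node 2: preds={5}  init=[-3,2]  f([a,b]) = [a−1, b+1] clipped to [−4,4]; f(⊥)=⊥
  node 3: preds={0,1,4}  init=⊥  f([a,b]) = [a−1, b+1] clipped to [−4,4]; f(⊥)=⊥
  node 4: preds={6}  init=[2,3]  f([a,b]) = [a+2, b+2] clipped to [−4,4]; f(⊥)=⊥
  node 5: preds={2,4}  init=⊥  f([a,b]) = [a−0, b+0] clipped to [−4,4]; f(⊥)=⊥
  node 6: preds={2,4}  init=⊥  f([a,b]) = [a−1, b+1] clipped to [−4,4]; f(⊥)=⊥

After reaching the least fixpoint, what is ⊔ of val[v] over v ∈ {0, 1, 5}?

Iteration log — 14 steps:
  step 1. node 0  ⊔preds=⊥  new=[0,2]  stable
  step 2. node 1  ⊔preds=[2,3]  new=[-3,4]  stable
  step 3. node 2  ⊔preds=⊥  new=[-3,2]  stable
  step 4. node 3  ⊔preds=[-3,4]  new=[-4,4]  old=⊥  +wl: 
  step 5. node 4  ⊔preds=⊥  new=[2,3]  stable
  step 6. node 5  ⊔preds=[-3,3]  new=[-3,3]  old=⊥  +wl: 2
  step 7. node 6  ⊔preds=[-3,3]  new=[-4,4]  old=⊥  +wl: 4
  step 8. node 2  ⊔preds=[-3,3]  new=[-4,4]  old=[-3,2]  +wl: 5,6
  step 9. node 4  ⊔preds=[-4,4]  new=[-2,4]  old=[2,3]  +wl: 1,3
  step 10. node 5  ⊔preds=[-4,4]  new=[-4,4]  old=[-3,3]  +wl: 2
  step 11. node 6  ⊔preds=[-4,4]  new=[-4,4]  stable
  step 12. node 1  ⊔preds=[-2,4]  new=[-3,4]  stable
  step 13. node 3  ⊔preds=[-3,4]  new=[-4,4]  stable
  step 14. node 2  ⊔preds=[-4,4]  new=[-4,4]  stable

Least fixpoint reached:
  node 0: [0,2]
  node 1: [-3,4]
  node 2: [-4,4]
  node 3: [-4,4]
  node 4: [-2,4]
  node 5: [-4,4]
  node 6: [-4,4]

[-4,4]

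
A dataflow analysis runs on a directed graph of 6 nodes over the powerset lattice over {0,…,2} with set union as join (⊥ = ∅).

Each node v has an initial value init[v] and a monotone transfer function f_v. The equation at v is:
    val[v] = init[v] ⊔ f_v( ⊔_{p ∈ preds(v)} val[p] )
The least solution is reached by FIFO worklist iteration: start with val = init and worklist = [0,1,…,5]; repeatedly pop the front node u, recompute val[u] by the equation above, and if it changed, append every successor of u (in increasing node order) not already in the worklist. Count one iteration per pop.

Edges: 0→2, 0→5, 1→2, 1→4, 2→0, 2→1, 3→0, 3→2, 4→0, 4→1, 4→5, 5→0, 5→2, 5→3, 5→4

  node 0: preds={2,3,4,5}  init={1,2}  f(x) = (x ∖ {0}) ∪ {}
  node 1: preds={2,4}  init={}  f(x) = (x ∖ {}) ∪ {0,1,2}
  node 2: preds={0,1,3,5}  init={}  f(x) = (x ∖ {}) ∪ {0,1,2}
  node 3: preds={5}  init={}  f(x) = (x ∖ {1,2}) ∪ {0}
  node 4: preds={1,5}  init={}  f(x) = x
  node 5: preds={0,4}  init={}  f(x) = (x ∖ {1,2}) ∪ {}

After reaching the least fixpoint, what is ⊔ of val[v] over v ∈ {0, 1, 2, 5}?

Trace (11 dequeues):
  [1] u=0 | in {} | out {1,2} | ==
  [2] u=1 | in {} | out {0,1,2} | prev {} | push {}
  [3] u=2 | in {0,1,2} | out {0,1,2} | prev {} | push {0,1}
  [4] u=3 | in {} | out {0} | prev {} | push {2}
  [5] u=4 | in {0,1,2} | out {0,1,2} | prev {} | push {}
  [6] u=5 | in {0,1,2} | out {0} | prev {} | push {3,4}
  [7] u=0 | in {0,1,2} | out {1,2} | ==
  [8] u=1 | in {0,1,2} | out {0,1,2} | ==
  [9] u=2 | in {0,1,2} | out {0,1,2} | ==
  [10] u=3 | in {0} | out {0} | ==
  [11] u=4 | in {0,1,2} | out {0,1,2} | ==

Converged values:
  [0] {1,2}
  [1] {0,1,2}
  [2] {0,1,2}
  [3] {0}
  [4] {0,1,2}
  [5] {0}

{0,1,2}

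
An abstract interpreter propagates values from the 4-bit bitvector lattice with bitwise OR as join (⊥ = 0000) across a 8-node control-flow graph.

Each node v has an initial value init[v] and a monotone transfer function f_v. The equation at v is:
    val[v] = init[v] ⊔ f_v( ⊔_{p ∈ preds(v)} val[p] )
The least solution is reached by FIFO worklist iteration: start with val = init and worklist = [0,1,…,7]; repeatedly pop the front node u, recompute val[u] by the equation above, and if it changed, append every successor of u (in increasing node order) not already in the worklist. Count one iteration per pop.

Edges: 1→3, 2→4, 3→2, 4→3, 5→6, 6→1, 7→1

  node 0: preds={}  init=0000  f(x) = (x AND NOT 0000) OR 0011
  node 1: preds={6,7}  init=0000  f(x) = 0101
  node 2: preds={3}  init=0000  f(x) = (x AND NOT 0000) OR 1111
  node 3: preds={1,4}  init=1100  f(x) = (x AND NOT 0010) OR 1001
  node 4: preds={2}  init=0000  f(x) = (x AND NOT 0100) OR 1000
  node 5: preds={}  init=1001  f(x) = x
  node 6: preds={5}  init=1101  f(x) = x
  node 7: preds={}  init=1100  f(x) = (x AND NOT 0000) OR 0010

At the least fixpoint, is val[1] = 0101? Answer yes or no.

Iteration log — 11 steps:
  step 1. node 0  ⊔preds=0000  new=0011  old=0000  +wl: 
  step 2. node 1  ⊔preds=1101  new=0101  old=0000  +wl: 
  step 3. node 2  ⊔preds=1100  new=1111  old=0000  +wl: 
  step 4. node 3  ⊔preds=0101  new=1101  old=1100  +wl: 2
  step 5. node 4  ⊔preds=1111  new=1011  old=0000  +wl: 3
  step 6. node 5  ⊔preds=0000  new=1001  stable
  step 7. node 6  ⊔preds=1001  new=1101  stable
  step 8. node 7  ⊔preds=0000  new=1110  old=1100  +wl: 1
  step 9. node 2  ⊔preds=1101  new=1111  stable
  step 10. node 3  ⊔preds=1111  new=1101  stable
  step 11. node 1  ⊔preds=1111  new=0101  stable

Least fixpoint reached:
  node 0: 0011
  node 1: 0101
  node 2: 1111
  node 3: 1101
  node 4: 1011
  node 5: 1001
  node 6: 1101
  node 7: 1110

yes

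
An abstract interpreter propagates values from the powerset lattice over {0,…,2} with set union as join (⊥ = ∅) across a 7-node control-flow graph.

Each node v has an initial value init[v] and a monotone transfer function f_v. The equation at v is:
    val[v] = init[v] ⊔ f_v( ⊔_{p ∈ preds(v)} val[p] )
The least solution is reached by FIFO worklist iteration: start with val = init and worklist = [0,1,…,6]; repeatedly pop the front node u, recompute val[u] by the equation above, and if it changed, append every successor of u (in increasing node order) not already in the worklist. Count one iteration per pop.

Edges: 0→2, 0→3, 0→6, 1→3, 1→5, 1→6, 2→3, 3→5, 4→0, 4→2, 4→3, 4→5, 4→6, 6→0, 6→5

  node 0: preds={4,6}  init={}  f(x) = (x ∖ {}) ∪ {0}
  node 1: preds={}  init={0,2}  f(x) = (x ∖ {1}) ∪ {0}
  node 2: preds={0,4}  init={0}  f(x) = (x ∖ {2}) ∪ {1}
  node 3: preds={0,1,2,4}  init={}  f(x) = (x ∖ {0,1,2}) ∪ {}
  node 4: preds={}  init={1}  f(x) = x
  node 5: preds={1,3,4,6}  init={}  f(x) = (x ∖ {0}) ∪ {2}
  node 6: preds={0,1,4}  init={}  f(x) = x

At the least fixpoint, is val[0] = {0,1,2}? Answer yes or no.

Worklist (12 pops):
  #1 pop 0: in={1} → {0,1} (was {}); enqueue []
  #2 pop 1: in={} → {0,2} (no change)
  #3 pop 2: in={0,1} → {0,1} (was {0}); enqueue []
  #4 pop 3: in={0,1,2} → {} (no change)
  #5 pop 4: in={} → {1} (no change)
  #6 pop 5: in={0,1,2} → {1,2} (was {}); enqueue []
  #7 pop 6: in={0,1,2} → {0,1,2} (was {}); enqueue [0,5]
  #8 pop 0: in={0,1,2} → {0,1,2} (was {0,1}); enqueue [2,3,6]
  #9 pop 5: in={0,1,2} → {1,2} (no change)
  #10 pop 2: in={0,1,2} → {0,1} (no change)
  #11 pop 3: in={0,1,2} → {} (no change)
  #12 pop 6: in={0,1,2} → {0,1,2} (no change)

Fixpoint:
  val[0] = {0,1,2}
  val[1] = {0,2}
  val[2] = {0,1}
  val[3] = {}
  val[4] = {1}
  val[5] = {1,2}
  val[6] = {0,1,2}

yes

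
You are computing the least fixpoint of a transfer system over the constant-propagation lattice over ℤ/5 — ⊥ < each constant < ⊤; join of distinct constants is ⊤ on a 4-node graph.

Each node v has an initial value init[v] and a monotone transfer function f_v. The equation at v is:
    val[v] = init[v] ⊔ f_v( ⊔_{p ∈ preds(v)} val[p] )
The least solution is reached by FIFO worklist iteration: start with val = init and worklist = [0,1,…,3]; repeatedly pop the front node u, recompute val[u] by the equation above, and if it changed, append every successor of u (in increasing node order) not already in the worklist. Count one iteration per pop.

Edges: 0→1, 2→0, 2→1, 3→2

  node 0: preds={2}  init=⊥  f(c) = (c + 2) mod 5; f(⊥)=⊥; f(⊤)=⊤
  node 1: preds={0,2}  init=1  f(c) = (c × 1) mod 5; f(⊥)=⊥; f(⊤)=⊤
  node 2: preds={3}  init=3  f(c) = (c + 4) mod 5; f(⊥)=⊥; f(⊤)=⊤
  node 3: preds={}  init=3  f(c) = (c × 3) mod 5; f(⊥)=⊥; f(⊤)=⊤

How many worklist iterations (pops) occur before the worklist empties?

Worklist (6 pops):
  #1 pop 0: in=3 → 0 (was ⊥); enqueue []
  #2 pop 1: in=⊤ → ⊤ (was 1); enqueue []
  #3 pop 2: in=3 → ⊤ (was 3); enqueue [0,1]
  #4 pop 3: in=⊥ → 3 (no change)
  #5 pop 0: in=⊤ → ⊤ (was 0); enqueue []
  #6 pop 1: in=⊤ → ⊤ (no change)

Fixpoint:
  val[0] = ⊤
  val[1] = ⊤
  val[2] = ⊤
  val[3] = 3

6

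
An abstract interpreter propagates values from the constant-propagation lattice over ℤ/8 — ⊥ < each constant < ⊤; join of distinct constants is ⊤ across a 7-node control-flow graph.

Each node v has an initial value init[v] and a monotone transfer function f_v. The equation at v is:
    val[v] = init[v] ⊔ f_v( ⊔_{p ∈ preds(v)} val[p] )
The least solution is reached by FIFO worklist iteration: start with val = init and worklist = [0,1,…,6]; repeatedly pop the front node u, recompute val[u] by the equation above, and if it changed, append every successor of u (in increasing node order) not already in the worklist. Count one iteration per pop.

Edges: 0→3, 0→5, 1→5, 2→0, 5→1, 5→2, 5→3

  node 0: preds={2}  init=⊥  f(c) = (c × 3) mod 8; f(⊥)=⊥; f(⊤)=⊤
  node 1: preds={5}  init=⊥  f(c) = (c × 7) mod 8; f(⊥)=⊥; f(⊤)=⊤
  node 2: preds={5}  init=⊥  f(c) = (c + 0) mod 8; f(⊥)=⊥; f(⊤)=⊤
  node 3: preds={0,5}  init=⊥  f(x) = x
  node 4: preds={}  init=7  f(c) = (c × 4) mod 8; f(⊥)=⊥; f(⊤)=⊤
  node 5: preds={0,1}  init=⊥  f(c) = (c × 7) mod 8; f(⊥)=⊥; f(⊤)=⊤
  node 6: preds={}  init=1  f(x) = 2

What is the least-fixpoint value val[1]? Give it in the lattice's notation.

⊥

Trace (7 dequeues):
  [1] u=0 | in ⊥ | out ⊥ | ==
  [2] u=1 | in ⊥ | out ⊥ | ==
  [3] u=2 | in ⊥ | out ⊥ | ==
  [4] u=3 | in ⊥ | out ⊥ | ==
  [5] u=4 | in ⊥ | out 7 | ==
  [6] u=5 | in ⊥ | out ⊥ | ==
  [7] u=6 | in ⊥ | out ⊤ | prev 1 | push {}

Converged values:
  [0] ⊥
  [1] ⊥
  [2] ⊥
  [3] ⊥
  [4] 7
  [5] ⊥
  [6] ⊤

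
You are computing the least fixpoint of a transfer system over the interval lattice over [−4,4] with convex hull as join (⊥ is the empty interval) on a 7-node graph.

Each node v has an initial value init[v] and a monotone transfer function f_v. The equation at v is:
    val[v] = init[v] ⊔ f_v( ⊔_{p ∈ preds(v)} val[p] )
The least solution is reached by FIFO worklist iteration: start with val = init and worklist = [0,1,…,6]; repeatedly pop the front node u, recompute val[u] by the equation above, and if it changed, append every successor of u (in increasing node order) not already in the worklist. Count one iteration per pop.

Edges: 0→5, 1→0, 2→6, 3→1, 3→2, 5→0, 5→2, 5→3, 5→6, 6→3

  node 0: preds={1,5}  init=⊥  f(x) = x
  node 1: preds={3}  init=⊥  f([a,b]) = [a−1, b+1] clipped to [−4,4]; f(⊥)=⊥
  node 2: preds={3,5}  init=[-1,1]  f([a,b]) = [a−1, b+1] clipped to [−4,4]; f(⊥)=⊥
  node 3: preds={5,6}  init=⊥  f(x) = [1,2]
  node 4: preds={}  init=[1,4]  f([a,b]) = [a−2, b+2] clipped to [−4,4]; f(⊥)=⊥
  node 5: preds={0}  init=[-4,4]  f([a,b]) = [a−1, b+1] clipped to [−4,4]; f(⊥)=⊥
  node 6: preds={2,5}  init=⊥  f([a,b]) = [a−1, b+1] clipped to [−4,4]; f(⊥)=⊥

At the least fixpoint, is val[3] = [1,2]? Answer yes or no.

Trace (11 dequeues):
  [1] u=0 | in [-4,4] | out [-4,4] | prev ⊥ | push {}
  [2] u=1 | in ⊥ | out ⊥ | ==
  [3] u=2 | in [-4,4] | out [-4,4] | prev [-1,1] | push {}
  [4] u=3 | in [-4,4] | out [1,2] | prev ⊥ | push {1,2}
  [5] u=4 | in ⊥ | out [1,4] | ==
  [6] u=5 | in [-4,4] | out [-4,4] | ==
  [7] u=6 | in [-4,4] | out [-4,4] | prev ⊥ | push {3}
  [8] u=1 | in [1,2] | out [0,3] | prev ⊥ | push {0}
  [9] u=2 | in [-4,4] | out [-4,4] | ==
  [10] u=3 | in [-4,4] | out [1,2] | ==
  [11] u=0 | in [-4,4] | out [-4,4] | ==

Converged values:
  [0] [-4,4]
  [1] [0,3]
  [2] [-4,4]
  [3] [1,2]
  [4] [1,4]
  [5] [-4,4]
  [6] [-4,4]

yes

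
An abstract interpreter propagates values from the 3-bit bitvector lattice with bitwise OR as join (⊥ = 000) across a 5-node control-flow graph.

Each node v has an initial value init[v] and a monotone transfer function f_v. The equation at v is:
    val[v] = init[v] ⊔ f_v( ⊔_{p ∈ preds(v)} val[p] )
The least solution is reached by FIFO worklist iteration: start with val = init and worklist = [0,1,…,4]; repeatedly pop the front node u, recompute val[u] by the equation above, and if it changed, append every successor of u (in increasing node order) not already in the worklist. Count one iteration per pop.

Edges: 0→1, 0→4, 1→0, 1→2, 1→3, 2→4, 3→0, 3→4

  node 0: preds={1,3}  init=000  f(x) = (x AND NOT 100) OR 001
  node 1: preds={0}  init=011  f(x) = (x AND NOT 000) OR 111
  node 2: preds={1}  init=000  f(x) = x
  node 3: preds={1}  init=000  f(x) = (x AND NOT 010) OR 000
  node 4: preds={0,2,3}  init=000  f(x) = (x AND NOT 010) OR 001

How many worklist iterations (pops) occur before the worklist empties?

6

Iteration log — 6 steps:
  step 1. node 0  ⊔preds=011  new=011  old=000  +wl: 
  step 2. node 1  ⊔preds=011  new=111  old=011  +wl: 0
  step 3. node 2  ⊔preds=111  new=111  old=000  +wl: 
  step 4. node 3  ⊔preds=111  new=101  old=000  +wl: 
  step 5. node 4  ⊔preds=111  new=101  old=000  +wl: 
  step 6. node 0  ⊔preds=111  new=011  stable

Least fixpoint reached:
  node 0: 011
  node 1: 111
  node 2: 111
  node 3: 101
  node 4: 101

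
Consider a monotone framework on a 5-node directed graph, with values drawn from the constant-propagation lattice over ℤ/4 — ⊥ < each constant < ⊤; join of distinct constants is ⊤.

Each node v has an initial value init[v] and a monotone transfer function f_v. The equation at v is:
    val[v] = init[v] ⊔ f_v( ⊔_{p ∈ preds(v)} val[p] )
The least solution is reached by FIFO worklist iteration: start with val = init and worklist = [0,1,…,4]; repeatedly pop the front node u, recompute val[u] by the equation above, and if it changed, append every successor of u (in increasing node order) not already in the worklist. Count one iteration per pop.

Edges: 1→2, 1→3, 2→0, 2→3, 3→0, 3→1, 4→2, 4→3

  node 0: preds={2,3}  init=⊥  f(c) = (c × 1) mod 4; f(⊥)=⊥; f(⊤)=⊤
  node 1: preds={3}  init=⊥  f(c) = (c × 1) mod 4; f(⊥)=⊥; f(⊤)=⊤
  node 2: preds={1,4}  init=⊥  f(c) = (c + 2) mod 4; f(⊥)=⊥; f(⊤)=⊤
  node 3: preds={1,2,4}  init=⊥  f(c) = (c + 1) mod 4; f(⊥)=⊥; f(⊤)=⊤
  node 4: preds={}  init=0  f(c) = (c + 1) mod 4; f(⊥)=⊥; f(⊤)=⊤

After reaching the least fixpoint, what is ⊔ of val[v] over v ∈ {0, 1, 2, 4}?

⊤

Worklist (10 pops):
  #1 pop 0: in=⊥ → ⊥ (no change)
  #2 pop 1: in=⊥ → ⊥ (no change)
  #3 pop 2: in=0 → 2 (was ⊥); enqueue [0]
  #4 pop 3: in=⊤ → ⊤ (was ⊥); enqueue [1]
  #5 pop 4: in=⊥ → 0 (no change)
  #6 pop 0: in=⊤ → ⊤ (was ⊥); enqueue []
  #7 pop 1: in=⊤ → ⊤ (was ⊥); enqueue [2,3]
  #8 pop 2: in=⊤ → ⊤ (was 2); enqueue [0]
  #9 pop 3: in=⊤ → ⊤ (no change)
  #10 pop 0: in=⊤ → ⊤ (no change)

Fixpoint:
  val[0] = ⊤
  val[1] = ⊤
  val[2] = ⊤
  val[3] = ⊤
  val[4] = 0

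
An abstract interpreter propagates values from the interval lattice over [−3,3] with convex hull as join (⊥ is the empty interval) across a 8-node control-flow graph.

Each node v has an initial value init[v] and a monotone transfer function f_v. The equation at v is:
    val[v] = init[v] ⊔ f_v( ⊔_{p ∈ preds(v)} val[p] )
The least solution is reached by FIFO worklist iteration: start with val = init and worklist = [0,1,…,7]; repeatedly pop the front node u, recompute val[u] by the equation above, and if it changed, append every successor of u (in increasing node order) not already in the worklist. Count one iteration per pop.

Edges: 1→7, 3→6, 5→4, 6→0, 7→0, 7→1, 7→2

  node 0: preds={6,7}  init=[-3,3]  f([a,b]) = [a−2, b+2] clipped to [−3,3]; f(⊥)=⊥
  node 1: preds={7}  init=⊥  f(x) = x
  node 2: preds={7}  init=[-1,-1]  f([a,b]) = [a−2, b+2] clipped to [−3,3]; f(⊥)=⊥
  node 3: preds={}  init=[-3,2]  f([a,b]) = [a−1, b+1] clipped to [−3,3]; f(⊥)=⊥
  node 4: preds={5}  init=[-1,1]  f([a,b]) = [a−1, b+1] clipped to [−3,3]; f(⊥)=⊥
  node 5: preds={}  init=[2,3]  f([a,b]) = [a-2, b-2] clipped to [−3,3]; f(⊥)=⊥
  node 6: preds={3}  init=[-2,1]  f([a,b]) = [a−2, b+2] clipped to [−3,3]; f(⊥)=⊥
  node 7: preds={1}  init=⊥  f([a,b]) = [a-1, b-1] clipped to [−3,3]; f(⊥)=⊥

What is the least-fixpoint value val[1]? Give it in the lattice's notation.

Iteration log — 9 steps:
  step 1. node 0  ⊔preds=[-2,1]  new=[-3,3]  stable
  step 2. node 1  ⊔preds=⊥  new=⊥  stable
  step 3. node 2  ⊔preds=⊥  new=[-1,-1]  stable
  step 4. node 3  ⊔preds=⊥  new=[-3,2]  stable
  step 5. node 4  ⊔preds=[2,3]  new=[-1,3]  old=[-1,1]  +wl: 
  step 6. node 5  ⊔preds=⊥  new=[2,3]  stable
  step 7. node 6  ⊔preds=[-3,2]  new=[-3,3]  old=[-2,1]  +wl: 0
  step 8. node 7  ⊔preds=⊥  new=⊥  stable
  step 9. node 0  ⊔preds=[-3,3]  new=[-3,3]  stable

Least fixpoint reached:
  node 0: [-3,3]
  node 1: ⊥
  node 2: [-1,-1]
  node 3: [-3,2]
  node 4: [-1,3]
  node 5: [2,3]
  node 6: [-3,3]
  node 7: ⊥

⊥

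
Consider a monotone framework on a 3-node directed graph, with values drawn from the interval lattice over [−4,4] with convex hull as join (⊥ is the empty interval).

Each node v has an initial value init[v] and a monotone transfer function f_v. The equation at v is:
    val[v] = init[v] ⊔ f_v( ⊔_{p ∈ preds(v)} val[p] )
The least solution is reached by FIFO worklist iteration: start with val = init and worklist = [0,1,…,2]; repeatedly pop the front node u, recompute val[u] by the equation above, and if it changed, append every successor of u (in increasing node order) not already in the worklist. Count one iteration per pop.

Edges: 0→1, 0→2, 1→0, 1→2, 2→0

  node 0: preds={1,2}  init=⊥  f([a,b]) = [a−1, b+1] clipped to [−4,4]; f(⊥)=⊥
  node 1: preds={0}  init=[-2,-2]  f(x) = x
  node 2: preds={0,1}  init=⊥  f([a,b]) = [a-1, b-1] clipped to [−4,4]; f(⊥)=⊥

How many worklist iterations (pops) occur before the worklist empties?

19

Iteration log — 19 steps:
  step 1. node 0  ⊔preds=[-2,-2]  new=[-3,-1]  old=⊥  +wl: 
  step 2. node 1  ⊔preds=[-3,-1]  new=[-3,-1]  old=[-2,-2]  +wl: 0
  step 3. node 2  ⊔preds=[-3,-1]  new=[-4,-2]  old=⊥  +wl: 
  step 4. node 0  ⊔preds=[-4,-1]  new=[-4,0]  old=[-3,-1]  +wl: 1,2
  step 5. node 1  ⊔preds=[-4,0]  new=[-4,0]  old=[-3,-1]  +wl: 0
  step 6. node 2  ⊔preds=[-4,0]  new=[-4,-1]  old=[-4,-2]  +wl: 
  step 7. node 0  ⊔preds=[-4,0]  new=[-4,1]  old=[-4,0]  +wl: 1,2
  step 8. node 1  ⊔preds=[-4,1]  new=[-4,1]  old=[-4,0]  +wl: 0
  step 9. node 2  ⊔preds=[-4,1]  new=[-4,0]  old=[-4,-1]  +wl: 
  step 10. node 0  ⊔preds=[-4,1]  new=[-4,2]  old=[-4,1]  +wl: 1,2
  step 11. node 1  ⊔preds=[-4,2]  new=[-4,2]  old=[-4,1]  +wl: 0
  step 12. node 2  ⊔preds=[-4,2]  new=[-4,1]  old=[-4,0]  +wl: 
  step 13. node 0  ⊔preds=[-4,2]  new=[-4,3]  old=[-4,2]  +wl: 1,2
  step 14. node 1  ⊔preds=[-4,3]  new=[-4,3]  old=[-4,2]  +wl: 0
  step 15. node 2  ⊔preds=[-4,3]  new=[-4,2]  old=[-4,1]  +wl: 
  step 16. node 0  ⊔preds=[-4,3]  new=[-4,4]  old=[-4,3]  +wl: 1,2
  step 17. node 1  ⊔preds=[-4,4]  new=[-4,4]  old=[-4,3]  +wl: 0
  step 18. node 2  ⊔preds=[-4,4]  new=[-4,3]  old=[-4,2]  +wl: 
  step 19. node 0  ⊔preds=[-4,4]  new=[-4,4]  stable

Least fixpoint reached:
  node 0: [-4,4]
  node 1: [-4,4]
  node 2: [-4,3]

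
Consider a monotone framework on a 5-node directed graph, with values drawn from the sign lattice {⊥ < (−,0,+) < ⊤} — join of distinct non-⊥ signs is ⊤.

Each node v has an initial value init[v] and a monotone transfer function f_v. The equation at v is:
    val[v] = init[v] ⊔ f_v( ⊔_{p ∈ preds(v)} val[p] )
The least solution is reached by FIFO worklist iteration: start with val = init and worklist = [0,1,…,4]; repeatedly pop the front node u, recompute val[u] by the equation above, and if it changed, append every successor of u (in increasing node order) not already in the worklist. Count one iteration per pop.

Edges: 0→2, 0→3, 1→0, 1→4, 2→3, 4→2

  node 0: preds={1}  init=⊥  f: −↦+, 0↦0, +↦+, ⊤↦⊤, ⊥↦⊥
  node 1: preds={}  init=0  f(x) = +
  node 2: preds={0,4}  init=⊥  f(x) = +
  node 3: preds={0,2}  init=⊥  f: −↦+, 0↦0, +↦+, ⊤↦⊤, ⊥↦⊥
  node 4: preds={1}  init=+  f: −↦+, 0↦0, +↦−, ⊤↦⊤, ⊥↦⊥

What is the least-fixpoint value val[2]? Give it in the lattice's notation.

+

Worklist (8 pops):
  #1 pop 0: in=0 → 0 (was ⊥); enqueue []
  #2 pop 1: in=⊥ → ⊤ (was 0); enqueue [0]
  #3 pop 2: in=⊤ → + (was ⊥); enqueue []
  #4 pop 3: in=⊤ → ⊤ (was ⊥); enqueue []
  #5 pop 4: in=⊤ → ⊤ (was +); enqueue [2]
  #6 pop 0: in=⊤ → ⊤ (was 0); enqueue [3]
  #7 pop 2: in=⊤ → + (no change)
  #8 pop 3: in=⊤ → ⊤ (no change)

Fixpoint:
  val[0] = ⊤
  val[1] = ⊤
  val[2] = +
  val[3] = ⊤
  val[4] = ⊤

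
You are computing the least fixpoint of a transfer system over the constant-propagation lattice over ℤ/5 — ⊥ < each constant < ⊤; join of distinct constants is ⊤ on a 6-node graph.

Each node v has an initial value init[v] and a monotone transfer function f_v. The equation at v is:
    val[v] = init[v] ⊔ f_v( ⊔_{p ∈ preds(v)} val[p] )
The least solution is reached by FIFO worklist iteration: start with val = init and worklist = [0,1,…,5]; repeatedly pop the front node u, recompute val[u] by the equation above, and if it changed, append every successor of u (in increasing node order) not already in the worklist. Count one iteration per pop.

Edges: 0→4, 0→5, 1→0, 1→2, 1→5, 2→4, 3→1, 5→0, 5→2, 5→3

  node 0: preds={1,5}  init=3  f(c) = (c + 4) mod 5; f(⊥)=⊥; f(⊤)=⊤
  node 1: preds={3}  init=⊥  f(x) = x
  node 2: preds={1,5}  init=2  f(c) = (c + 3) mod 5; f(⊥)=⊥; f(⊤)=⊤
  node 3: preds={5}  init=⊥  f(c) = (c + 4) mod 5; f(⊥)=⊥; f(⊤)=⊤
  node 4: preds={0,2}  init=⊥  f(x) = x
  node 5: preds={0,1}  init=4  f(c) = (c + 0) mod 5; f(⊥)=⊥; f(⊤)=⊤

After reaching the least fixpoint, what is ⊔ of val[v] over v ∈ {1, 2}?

⊤

Worklist (16 pops):
  #1 pop 0: in=4 → 3 (no change)
  #2 pop 1: in=⊥ → ⊥ (no change)
  #3 pop 2: in=4 → 2 (no change)
  #4 pop 3: in=4 → 3 (was ⊥); enqueue [1]
  #5 pop 4: in=⊤ → ⊤ (was ⊥); enqueue []
  #6 pop 5: in=3 → ⊤ (was 4); enqueue [0,2,3]
  #7 pop 1: in=3 → 3 (was ⊥); enqueue [5]
  #8 pop 0: in=⊤ → ⊤ (was 3); enqueue [4]
  #9 pop 2: in=⊤ → ⊤ (was 2); enqueue []
  #10 pop 3: in=⊤ → ⊤ (was 3); enqueue [1]
  #11 pop 5: in=⊤ → ⊤ (no change)
  #12 pop 4: in=⊤ → ⊤ (no change)
  #13 pop 1: in=⊤ → ⊤ (was 3); enqueue [0,2,5]
  #14 pop 0: in=⊤ → ⊤ (no change)
  #15 pop 2: in=⊤ → ⊤ (no change)
  #16 pop 5: in=⊤ → ⊤ (no change)

Fixpoint:
  val[0] = ⊤
  val[1] = ⊤
  val[2] = ⊤
  val[3] = ⊤
  val[4] = ⊤
  val[5] = ⊤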